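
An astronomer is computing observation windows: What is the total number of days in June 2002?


Month: June
Year: 2002
June is a 30-day month
Total: 30 days

30


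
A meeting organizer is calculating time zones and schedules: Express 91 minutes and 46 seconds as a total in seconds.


Minutes: 91
Seconds: 46
Convert minutes to seconds: 91 x 60 = 5460
Add remaining seconds: 5460 + 46 = 5506

5506


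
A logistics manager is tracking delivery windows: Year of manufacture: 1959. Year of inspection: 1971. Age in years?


Birth year: 1959
Current year: 1971
Age = current year - birth year
Age = 1971 - 1959 = 12

12


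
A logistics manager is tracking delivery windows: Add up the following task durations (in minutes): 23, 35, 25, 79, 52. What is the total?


Durations: 23, 35, 25, 79, 52
Running sum: 23
+ 35 = 58
+ 25 = 83
+ 79 = 162
+ 52 = 214
Total duration: 214 minutes
That is 3 hours and 34 minutes

214


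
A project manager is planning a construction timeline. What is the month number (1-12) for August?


Calendar month order:
7. July
8. August <--
9. September
August is month number 8

8


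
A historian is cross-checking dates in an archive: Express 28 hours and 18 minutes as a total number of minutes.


Hours: 28
Extra minutes: 18
Minutes per hour: 60
Hours to minutes: 28 x 60 = 1680
Total: 1680 + 18 = 1698

1698


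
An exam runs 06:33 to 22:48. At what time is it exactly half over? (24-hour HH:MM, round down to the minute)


Start time: 06:33 = 393 minutes from midnight
End time: 22:48 = 1368 minutes from midnight
Sum: 393 + 1368 = 1761
Midpoint: 1761 / 2 = 880 minutes
Convert: 880 / 60 = 14 hours, 40 minutes
Result: 14:40

14:40


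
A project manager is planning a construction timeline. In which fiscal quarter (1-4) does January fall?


Month: January (month 1)
Q1: January-March (months 1-3)
Q2: April-June (months 4-6)
Q3: July-September (months 7-9)
Q4: October-December (months 10-12)
Month 1 falls in Q1

1


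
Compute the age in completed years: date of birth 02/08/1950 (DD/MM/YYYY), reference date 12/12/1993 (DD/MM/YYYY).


Birth: 1950-08-02
Reference: 1993-12-12
Year difference: 1993 - 1950 = 43
Has birthday (08-02) occurred by 12-12? Yes
Age in full years: 43

43


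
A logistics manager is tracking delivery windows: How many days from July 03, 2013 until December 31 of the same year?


Start: July 03, 2013
End: December 31, 2013
Days left in July: 28
August: 31
September: 30
October: 31
November: 30
... plus remaining months
Sum of remaining months: 153
Total: 28 + 153 = 181

181


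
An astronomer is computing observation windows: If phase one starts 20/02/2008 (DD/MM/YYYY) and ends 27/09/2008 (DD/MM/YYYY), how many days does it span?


Start date: 2008-02-20
End date: 2008-09-27
Feb 2008: +10 days
Mar 2008: +31 days
Apr 2008: +30 days
... (5 more months)
Total: 220 days

220


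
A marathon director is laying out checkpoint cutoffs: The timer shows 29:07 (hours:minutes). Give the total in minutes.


Hours: 29
Minutes: 7
Convert hours to minutes: 29 x 60 = 1740
Add remaining minutes: 1740 + 7 = 1747

1747


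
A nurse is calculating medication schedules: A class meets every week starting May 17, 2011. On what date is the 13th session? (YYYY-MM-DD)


First occurrence: 2011-05-17 (occurrence 1)
Each occurrence is 7 days after the previous.
Occurrence 13 is 12 weeks after the first.
12 weeks = 84 days
2011-05-17 + 84 days = 2011-08-09

2011-08-09


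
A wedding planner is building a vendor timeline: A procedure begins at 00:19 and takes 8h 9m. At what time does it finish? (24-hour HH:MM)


Start time: 00:19
Adding: 8 hours 9 minutes
Minutes: 19 + 9 = 28
Hours: 0 + 8 + 0 = 8
Result: 08:28

08:28


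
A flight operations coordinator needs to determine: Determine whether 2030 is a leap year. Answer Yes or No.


Year: 2030
Divisible by 4? 2030 / 4 = 507.5 -> No
Not divisible by 4, so NOT a leap year

No


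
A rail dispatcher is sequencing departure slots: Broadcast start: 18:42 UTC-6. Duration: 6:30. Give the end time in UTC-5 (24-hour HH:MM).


Start: 18:42 in UTC-6
Step 1 - add duration:
  minutes: 42 + 30 = 72 (carry 1h)
  hours: 18 + 6 + 1 = 25
  end in UTC-6: 01:12
Step 2 - convert UTC-6 -> UTC-5:
  offset difference: -5 - (-6) = 1 hours
  1 + (1) = 2 -> mod 24 = 2
Result: 02:12 in UTC-5

02:12


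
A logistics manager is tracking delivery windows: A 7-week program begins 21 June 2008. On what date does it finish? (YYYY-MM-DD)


Start: 2008-06-21
Weeks to add: 7
Convert to days: 7 x 7 = 49 days
Add 49 days to 2008-06-21
Result: 2008-08-09

2008-08-09


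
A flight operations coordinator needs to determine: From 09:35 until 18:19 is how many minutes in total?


Start time: 09:35 = 575 minutes from midnight
End time: 18:19 = 1099 minutes from midnight
Difference: 1099 - 575 = 524 minutes
That is 8 hours and 44 minutes

524


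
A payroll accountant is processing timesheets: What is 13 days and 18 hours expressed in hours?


Days: 13
Extra hours: 18
Hours per day: 24
Days to hours: 13 x 24 = 312
Total: 312 + 18 = 330

330


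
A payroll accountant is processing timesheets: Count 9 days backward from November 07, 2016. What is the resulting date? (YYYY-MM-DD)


Start: 2016-11-07
Subtracting 9 days
Days already passed in November: 7
After going back through November: 2 more days to subtract
October 2016 has 31 days, need 2
Result: 2016-10-29

2016-10-29


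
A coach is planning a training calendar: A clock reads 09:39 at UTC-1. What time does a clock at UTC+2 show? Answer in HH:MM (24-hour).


Local time: 09:39 at UTC-1 (offset -1h)
Target zone: UTC+2 (offset 2h)
Difference: 2 - (-1) = 3 hours
Calculation: 9 + (3) = 12
Result: 12:39

12:39


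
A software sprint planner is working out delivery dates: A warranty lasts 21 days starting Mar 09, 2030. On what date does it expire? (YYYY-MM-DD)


Start: 2030-03-09
Adding 21 days
Days remaining in March: 22
Result: 2030-03-30

2030-03-30


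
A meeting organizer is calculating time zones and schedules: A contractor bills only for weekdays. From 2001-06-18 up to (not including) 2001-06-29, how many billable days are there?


Start: 2001-06-18 (Monday)
End (exclusive): 2001-06-29 (Friday)
Total calendar days: 11
Full weeks: 11 // 7 = 1 -> 5 weekdays
Remaining 4 days starting on Monday:
  Mon(w), Tue(w), Wed(w), Thu(w) -> 4 weekdays
Total business days: 5 + 4 = 9

9


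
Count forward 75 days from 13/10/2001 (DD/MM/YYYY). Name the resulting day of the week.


Start: 2001-10-13 (Saturday)
Step 1 - find target date: add 75 days
  2001-10-13 + 75 days = 2001-12-27
Step 2 - day of week:
  75 mod 7 = 5
  Saturday + 5 days -> Thursday
Result: Thursday (2001-12-27)

Thursday


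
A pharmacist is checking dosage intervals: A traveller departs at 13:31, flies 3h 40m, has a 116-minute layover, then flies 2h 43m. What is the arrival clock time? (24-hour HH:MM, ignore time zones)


Depart: 13:31
Leg 1: +220 min -> 17:11
Layover: +116 min -> 19:07
Leg 2: +163 min -> 21:50
Total travel: 499 minutes = 8h 19m
Arrival: 21:50

21:50


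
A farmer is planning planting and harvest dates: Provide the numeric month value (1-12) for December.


Calendar month order:
11. November
12. December <--
December is month number 12

12


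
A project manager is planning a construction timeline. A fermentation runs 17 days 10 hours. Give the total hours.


Days: 17
Extra hours: 10
Hours per day: 24
Days to hours: 17 x 24 = 408
Total: 408 + 10 = 418

418


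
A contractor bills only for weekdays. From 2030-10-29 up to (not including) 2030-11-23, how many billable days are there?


Start: 2030-10-29 (Tuesday)
End (exclusive): 2030-11-23 (Saturday)
Total calendar days: 25
Full weeks: 25 // 7 = 3 -> 15 weekdays
Remaining 4 days starting on Tuesday:
  Tue(w), Wed(w), Thu(w), Fri(w) -> 4 weekdays
Total business days: 15 + 4 = 19

19


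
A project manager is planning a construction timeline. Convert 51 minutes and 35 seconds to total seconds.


Minutes: 51
Extra seconds: 35
Seconds per minute: 60
Minutes to seconds: 51 x 60 = 3060
Total: 3060 + 35 = 3095

3095


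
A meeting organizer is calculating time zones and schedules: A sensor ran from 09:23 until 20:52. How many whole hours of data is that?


Start: 09:23
End: 20:52
Hour difference: 20 - 9 = 11 hours
Minute difference: 52 - 23 = 29 minutes
Total minutes: 689
Complete hours: 689 / 60 = 11 (remainder 29)

11


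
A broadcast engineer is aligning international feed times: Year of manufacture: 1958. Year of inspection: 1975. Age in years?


Birth year: 1958
Current year: 1975
Age = current year - birth year
Age = 1975 - 1958 = 17

17


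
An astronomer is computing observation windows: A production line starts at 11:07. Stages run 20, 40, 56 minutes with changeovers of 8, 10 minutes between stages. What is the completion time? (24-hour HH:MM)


Start: 11:07 = 667 min from midnight
  after task 1 (20 min): 11:27
  after break (8 min): 11:35
  after task 2 (40 min): 12:15
  after break (10 min): 12:25
  after task 3 (56 min): 13:21
Total elapsed: 134 minutes
End time: 13:21

13:21


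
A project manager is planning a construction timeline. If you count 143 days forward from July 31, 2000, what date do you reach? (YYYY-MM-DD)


Start: 2000-07-31
Adding 143 days
Days remaining in July: 0
After July: 143 days still to add
August 2000: 31 days, 112 remaining
September 2000: 30 days, 82 remaining
October 2000: 31 days, 51 remaining
November 2000: 30 days, 21 remaining
Result: 2000-12-21

2000-12-21


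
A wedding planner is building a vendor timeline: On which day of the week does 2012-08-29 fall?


Date: 2012-08-29
January 1, 2012 is a Sunday
Day of year: 242
Offset from Jan 1: 241 days
241 mod 7 = 3
Result: Wednesday

Wednesday


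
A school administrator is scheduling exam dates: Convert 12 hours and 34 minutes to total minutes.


Hours: 12
Extra minutes: 34
Minutes per hour: 60
Hours to minutes: 12 x 60 = 720
Total: 720 + 34 = 754

754


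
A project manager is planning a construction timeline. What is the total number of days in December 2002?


Month: December
Year: 2002
December is a 31-day month
Total: 31 days

31


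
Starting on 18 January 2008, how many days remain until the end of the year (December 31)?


Start: January 18, 2008
End: December 31, 2008
Days left in January: 13
February: 29
March: 31
April: 30
May: 31
... plus remaining months
Sum of remaining months: 335
Total: 13 + 335 = 348

348


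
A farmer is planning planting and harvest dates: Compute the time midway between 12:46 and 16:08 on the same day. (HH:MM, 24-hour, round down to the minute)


Start time: 12:46 = 766 minutes from midnight
End time: 16:08 = 968 minutes from midnight
Sum: 766 + 968 = 1734
Midpoint: 1734 / 2 = 867 minutes
Convert: 867 / 60 = 14 hours, 27 minutes
Result: 14:27

14:27


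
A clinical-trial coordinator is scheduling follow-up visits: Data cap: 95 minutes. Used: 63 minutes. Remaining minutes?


Total budget: 95 minutes
Time used: 63 minutes
Remaining: 95 - 63 = 32 minutes
Percent used: 66.3%
Percent remaining: 33.7%

32


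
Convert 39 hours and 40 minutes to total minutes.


Hours: 39
Minutes: 40
Convert hours to minutes: 39 x 60 = 2340
Add remaining minutes: 2340 + 40 = 2380

2380


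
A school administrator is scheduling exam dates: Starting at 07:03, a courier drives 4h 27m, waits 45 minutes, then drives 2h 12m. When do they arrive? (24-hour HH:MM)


Depart: 07:03
Leg 1: +267 min -> 11:30
Layover: +45 min -> 12:15
Leg 2: +132 min -> 14:27
Total travel: 444 minutes = 7h 24m
Arrival: 14:27

14:27


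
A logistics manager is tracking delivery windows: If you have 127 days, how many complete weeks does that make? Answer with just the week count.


Total days: 127
Days per week: 7
Division: 127 / 7 = 18 remainder 1
Complete weeks: 18
Remaining days: 1

18


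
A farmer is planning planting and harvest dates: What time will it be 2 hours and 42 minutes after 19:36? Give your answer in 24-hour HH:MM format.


Start time: 19:36
Adding: 2 hours 42 minutes
Minutes: 36 + 42 = 78
Minute overflow: 78 >= 60, so carry 1 hour, minutes = 18
Hours: 19 + 2 + 1 = 22
Result: 22:18

22:18


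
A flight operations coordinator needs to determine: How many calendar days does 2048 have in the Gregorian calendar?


Year: 2048
Check leap year rules:
Divisible by 4? Yes
Divisible by 100? No
2048 is a leap year
Days: 366

366


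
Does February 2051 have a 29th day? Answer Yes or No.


Year: 2051
Divisible by 4? 2051 / 4 = 512.75 -> No
Not divisible by 4, so NOT a leap year

No


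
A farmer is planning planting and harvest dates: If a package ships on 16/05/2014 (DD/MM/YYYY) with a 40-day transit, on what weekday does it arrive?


Start: 2014-05-16 (Friday)
Step 1 - find target date: add 40 days
  2014-05-16 + 40 days = 2014-06-25
Step 2 - day of week:
  40 mod 7 = 5
  Friday + 5 days -> Wednesday
Result: Wednesday (2014-06-25)

Wednesday


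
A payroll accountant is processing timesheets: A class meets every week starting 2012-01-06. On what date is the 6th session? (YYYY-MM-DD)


First occurrence: 2012-01-06 (occurrence 1)
Each occurrence is 7 days after the previous.
Occurrence 6 is 5 weeks after the first.
5 weeks = 35 days
2012-01-06 + 35 days = 2012-02-10

2012-02-10


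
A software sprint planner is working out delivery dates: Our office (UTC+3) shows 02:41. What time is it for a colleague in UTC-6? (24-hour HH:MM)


Local time: 02:41 at UTC+3 (offset 3h)
Target zone: UTC-6 (offset -6h)
Difference: -6 - (3) = -9 hours
Calculation: 2 + (-9) = -7
Wraparound: (-7) mod 24 = 17
Result: 17:41

17:41


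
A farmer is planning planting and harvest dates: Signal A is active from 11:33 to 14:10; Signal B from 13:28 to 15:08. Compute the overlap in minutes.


Interval A: [693, 850] minutes from midnight
Interval B: [808, 908] minutes from midnight
Overlap start = max(693, 808) = 808
Overlap end = min(850, 908) = 850
Overlap = 850 - 808 = 42 minutes

42


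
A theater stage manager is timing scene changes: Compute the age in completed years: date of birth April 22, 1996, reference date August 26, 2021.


Birth: 1996-04-22
Reference: 2021-08-26
Year difference: 2021 - 1996 = 25
Has birthday (04-22) occurred by 08-26? Yes
Age in full years: 25

25


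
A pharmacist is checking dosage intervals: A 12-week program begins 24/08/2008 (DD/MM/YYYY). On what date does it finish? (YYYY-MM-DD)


Start: 2008-08-24
Weeks to add: 12
Convert to days: 12 x 7 = 84 days
Add 84 days to 2008-08-24
Result: 2008-11-16

2008-11-16


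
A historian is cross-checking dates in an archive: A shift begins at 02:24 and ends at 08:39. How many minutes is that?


Start time: 02:24 = 144 minutes from midnight
End time: 08:39 = 519 minutes from midnight
Difference: 519 - 144 = 375 minutes
That is 6 hours and 15 minutes

375


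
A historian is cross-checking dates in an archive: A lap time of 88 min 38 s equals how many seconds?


Minutes: 88
Seconds: 38
Convert minutes to seconds: 88 x 60 = 5280
Add remaining seconds: 5280 + 38 = 5318

5318


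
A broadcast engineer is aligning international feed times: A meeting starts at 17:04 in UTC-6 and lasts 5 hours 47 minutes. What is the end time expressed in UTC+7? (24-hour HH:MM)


Start: 17:04 in UTC-6
Step 1 - add duration:
  minutes: 4 + 47 = 51
  hours: 17 + 5 + 0 = 22
  end in UTC-6: 22:51
Step 2 - convert UTC-6 -> UTC+7:
  offset difference: 7 - (-6) = 13 hours
  22 + (13) = 35 -> mod 24 = 11
Result: 11:51 in UTC+7

11:51


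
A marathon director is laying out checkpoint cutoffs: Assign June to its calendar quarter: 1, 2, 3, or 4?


Month: June (month 6)
Q1: January-March (months 1-3)
Q2: April-June (months 4-6)
Q3: July-September (months 7-9)
Q4: October-December (months 10-12)
Month 6 falls in Q2

2


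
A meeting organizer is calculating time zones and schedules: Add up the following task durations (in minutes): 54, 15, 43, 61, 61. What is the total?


Durations: 54, 15, 43, 61, 61
Running sum: 54
+ 15 = 69
+ 43 = 112
+ 61 = 173
+ 61 = 234
Total duration: 234 minutes
That is 3 hours and 54 minutes

234


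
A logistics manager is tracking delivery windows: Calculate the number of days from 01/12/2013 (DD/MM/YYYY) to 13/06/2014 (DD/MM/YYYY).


Start date: 2013-12-01
End date: 2014-06-13
Dec 2013: +31 days
Jan 2014: +31 days
Feb 2014: +28 days
... (4 more months)
Total: 194 days

194


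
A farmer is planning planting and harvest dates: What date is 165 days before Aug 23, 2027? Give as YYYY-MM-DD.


Start: 2027-08-23
Subtracting 165 days
Days already passed in August: 23
After going back through August: 142 more days to subtract
July 2027: 31 days, 111 remaining
June 2027: 30 days, 81 remaining
May 2027: 31 days, 50 remaining
April 2027: 30 days, 20 remaining
Result: 2027-03-11

2027-03-11


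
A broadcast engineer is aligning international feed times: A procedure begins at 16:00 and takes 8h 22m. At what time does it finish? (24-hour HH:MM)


Start time: 16:00
Adding: 8 hours 22 minutes
Minutes: 0 + 22 = 22
Hours: 16 + 8 + 0 = 24
Hour wraparound: 24 mod 24 = 0
Result: 00:22

00:22


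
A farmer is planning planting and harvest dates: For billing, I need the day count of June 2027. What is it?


Month: June
Year: 2027
June is a 30-day month
Total: 30 days

30


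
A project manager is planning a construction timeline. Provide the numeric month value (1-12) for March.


Calendar month order:
2. February
3. March <--
4. April
March is month number 3

3


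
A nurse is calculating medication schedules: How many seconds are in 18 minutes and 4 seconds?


Minutes: 18
Extra seconds: 4
Seconds per minute: 60
Minutes to seconds: 18 x 60 = 1080
Total: 1080 + 4 = 1084

1084


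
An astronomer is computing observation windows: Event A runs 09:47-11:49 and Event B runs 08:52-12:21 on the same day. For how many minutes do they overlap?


Interval A: [587, 709] minutes from midnight
Interval B: [532, 741] minutes from midnight
Overlap start = max(587, 532) = 587
Overlap end = min(709, 741) = 709
Overlap = 709 - 587 = 122 minutes

122


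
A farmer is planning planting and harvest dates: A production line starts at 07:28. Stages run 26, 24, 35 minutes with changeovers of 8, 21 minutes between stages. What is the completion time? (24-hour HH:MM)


Start: 07:28 = 448 min from midnight
  after task 1 (26 min): 07:54
  after break (8 min): 08:02
  after task 2 (24 min): 08:26
  after break (21 min): 08:47
  after task 3 (35 min): 09:22
Total elapsed: 114 minutes
End time: 09:22

09:22


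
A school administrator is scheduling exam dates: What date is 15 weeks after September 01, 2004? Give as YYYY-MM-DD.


Start: 2004-09-01
Weeks to add: 15
Convert to days: 15 x 7 = 105 days
Add 105 days to 2004-09-01
Result: 2004-12-15

2004-12-15


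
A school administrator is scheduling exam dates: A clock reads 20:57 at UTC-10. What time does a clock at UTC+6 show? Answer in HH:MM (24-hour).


Local time: 20:57 at UTC-10 (offset -10h)
Target zone: UTC+6 (offset 6h)
Difference: 6 - (-10) = 16 hours
Calculation: 20 + (16) = 36
Wraparound: (36) mod 24 = 12
Result: 12:57

12:57


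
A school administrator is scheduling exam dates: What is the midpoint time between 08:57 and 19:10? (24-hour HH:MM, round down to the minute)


Start time: 08:57 = 537 minutes from midnight
End time: 19:10 = 1150 minutes from midnight
Sum: 537 + 1150 = 1687
Midpoint: 1687 / 2 = 843 minutes
Convert: 843 / 60 = 14 hours, 3 minutes
Result: 14:03

14:03


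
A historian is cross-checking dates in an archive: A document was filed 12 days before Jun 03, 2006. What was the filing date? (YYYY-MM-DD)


Start: 2006-06-03
Subtracting 12 days
Days already passed in June: 3
After going back through June: 9 more days to subtract
May 2006 has 31 days, need 9
Result: 2006-05-22

2006-05-22


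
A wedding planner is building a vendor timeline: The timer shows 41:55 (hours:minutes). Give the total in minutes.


Hours: 41
Minutes: 55
Convert hours to minutes: 41 x 60 = 2460
Add remaining minutes: 2460 + 55 = 2515

2515


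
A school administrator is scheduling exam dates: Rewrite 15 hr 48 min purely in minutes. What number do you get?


Hours: 15
Extra minutes: 48
Minutes per hour: 60
Hours to minutes: 15 x 60 = 900
Total: 900 + 48 = 948

948


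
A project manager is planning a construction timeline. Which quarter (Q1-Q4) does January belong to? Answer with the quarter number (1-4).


Month: January (month 1)
Q1: January-March (months 1-3)
Q2: April-June (months 4-6)
Q3: July-September (months 7-9)
Q4: October-December (months 10-12)
Month 1 falls in Q1

1


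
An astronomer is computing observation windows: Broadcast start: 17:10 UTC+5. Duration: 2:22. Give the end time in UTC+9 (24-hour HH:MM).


Start: 17:10 in UTC+5
Step 1 - add duration:
  minutes: 10 + 22 = 32
  hours: 17 + 2 + 0 = 19
  end in UTC+5: 19:32
Step 2 - convert UTC+5 -> UTC+9:
  offset difference: 9 - (5) = 4 hours
  19 + (4) = 23 -> mod 24 = 23
Result: 23:32 in UTC+9

23:32


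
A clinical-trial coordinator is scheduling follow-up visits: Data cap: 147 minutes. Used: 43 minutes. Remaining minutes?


Total budget: 147 minutes
Time used: 43 minutes
Remaining: 147 - 43 = 104 minutes
Percent used: 29.3%
Percent remaining: 70.7%

104


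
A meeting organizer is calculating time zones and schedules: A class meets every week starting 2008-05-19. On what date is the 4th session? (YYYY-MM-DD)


First occurrence: 2008-05-19 (occurrence 1)
Each occurrence is 7 days after the previous.
Occurrence 4 is 3 weeks after the first.
3 weeks = 21 days
2008-05-19 + 21 days = 2008-06-09

2008-06-09


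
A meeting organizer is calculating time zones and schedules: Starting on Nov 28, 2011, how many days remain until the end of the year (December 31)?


Start: November 28, 2011
End: December 31, 2011
Days left in November: 2
December: 31
Sum of remaining months: 31
Total: 2 + 31 = 33

33


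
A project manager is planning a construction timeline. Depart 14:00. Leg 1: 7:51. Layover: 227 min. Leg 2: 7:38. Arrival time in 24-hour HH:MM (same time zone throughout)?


Depart: 14:00
Leg 1: +471 min -> 21:51
Layover: +227 min -> 01:38
Leg 2: +458 min -> 09:16
Total travel: 1156 minutes = 19h 16m
Arrival: 09:16

09:16


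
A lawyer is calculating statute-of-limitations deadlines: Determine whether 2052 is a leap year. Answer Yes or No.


Year: 2052
Divisible by 4? 2052 / 4 = 513.0 -> Yes
Divisible by 100? 2052 / 100 = 20.52 -> No
Divisible by 4 but not 100, so it IS a leap year

Yes


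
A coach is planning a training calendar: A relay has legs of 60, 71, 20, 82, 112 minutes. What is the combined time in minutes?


Durations: 60, 71, 20, 82, 112
Running sum: 60
+ 71 = 131
+ 20 = 151
+ 82 = 233
+ 112 = 345
Total duration: 345 minutes
That is 5 hours and 45 minutes

345


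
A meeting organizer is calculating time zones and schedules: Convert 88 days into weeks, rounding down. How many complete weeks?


Total days: 88
Days per week: 7
Division: 88 / 7 = 12 remainder 4
Complete weeks: 12
Remaining days: 4

12


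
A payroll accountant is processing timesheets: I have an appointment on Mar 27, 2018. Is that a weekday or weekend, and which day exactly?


Date: 2018-03-27
January 1, 2018 is a Monday
Day of year: 86
Offset from Jan 1: 85 days
85 mod 7 = 1
Result: Tuesday

Tuesday


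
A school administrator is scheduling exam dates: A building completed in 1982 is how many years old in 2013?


Birth year: 1982
Current year: 2013
Age = current year - birth year
Age = 2013 - 1982 = 31

31


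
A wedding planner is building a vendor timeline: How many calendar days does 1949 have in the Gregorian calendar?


Year: 1949
Check leap year rules:
Divisible by 4? No
1949 is not a leap year
Days: 365

365


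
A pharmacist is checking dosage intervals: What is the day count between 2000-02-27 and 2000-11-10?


Start date: 2000-02-27
End date: 2000-11-10
Feb 2000: +3 days
Mar 2000: +31 days
Apr 2000: +30 days
... (7 more months)
Total: 257 days

257


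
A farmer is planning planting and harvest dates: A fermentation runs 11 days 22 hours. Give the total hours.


Days: 11
Extra hours: 22
Hours per day: 24
Days to hours: 11 x 24 = 264
Total: 264 + 22 = 286

286


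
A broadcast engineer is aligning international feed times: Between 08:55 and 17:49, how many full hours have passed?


Start: 08:55
End: 17:49
Hour difference: 17 - 8 = 9 hours
Minute difference: 49 - 55 = -6 minutes
Total minutes: 534
Complete hours: 534 / 60 = 8 (remainder 54)

8


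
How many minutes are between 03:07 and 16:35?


Start time: 03:07 = 187 minutes from midnight
End time: 16:35 = 995 minutes from midnight
Difference: 995 - 187 = 808 minutes
That is 13 hours and 28 minutes

808


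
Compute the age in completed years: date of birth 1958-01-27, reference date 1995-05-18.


Birth: 1958-01-27
Reference: 1995-05-18
Year difference: 1995 - 1958 = 37
Has birthday (01-27) occurred by 05-18? Yes
Age in full years: 37

37


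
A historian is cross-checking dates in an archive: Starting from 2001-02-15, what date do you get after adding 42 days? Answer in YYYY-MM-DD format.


Start: 2001-02-15
Adding 42 days
Days remaining in February: 13
After February: 29 days still to add
March 2001 has 31 days, need 29
Result: 2001-03-29

2001-03-29


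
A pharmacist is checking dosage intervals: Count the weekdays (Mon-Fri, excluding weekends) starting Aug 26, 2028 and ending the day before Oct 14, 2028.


Start: 2028-08-26 (Saturday)
End (exclusive): 2028-10-14 (Saturday)
Total calendar days: 49
Full weeks: 49 // 7 = 7 -> 35 weekdays
Remaining 0 days starting on Saturday:
Total business days: 35 + 0 = 35

35


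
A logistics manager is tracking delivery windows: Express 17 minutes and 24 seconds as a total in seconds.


Minutes: 17
Seconds: 24
Convert minutes to seconds: 17 x 60 = 1020
Add remaining seconds: 1020 + 24 = 1044

1044


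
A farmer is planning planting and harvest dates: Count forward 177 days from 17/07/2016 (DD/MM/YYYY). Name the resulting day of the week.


Start: 2016-07-17 (Sunday)
Step 1 - find target date: add 177 days
  2016-07-17 + 177 days = 2017-01-10
Step 2 - day of week:
  177 mod 7 = 2
  Sunday + 2 days -> Tuesday
Result: Tuesday (2017-01-10)

Tuesday


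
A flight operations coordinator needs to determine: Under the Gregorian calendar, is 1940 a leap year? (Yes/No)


Year: 1940
Divisible by 4? 1940 / 4 = 485.0 -> Yes
Divisible by 100? 1940 / 100 = 19.4 -> No
Divisible by 4 but not 100, so it IS a leap year

Yes


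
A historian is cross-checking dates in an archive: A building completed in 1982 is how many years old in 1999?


Birth year: 1982
Current year: 1999
Age = current year - birth year
Age = 1999 - 1982 = 17

17


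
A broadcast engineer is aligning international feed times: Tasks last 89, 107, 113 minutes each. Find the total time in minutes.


Durations: 89, 107, 113
Running sum: 89
+ 107 = 196
+ 113 = 309
Total duration: 309 minutes
That is 5 hours and 9 minutes

309


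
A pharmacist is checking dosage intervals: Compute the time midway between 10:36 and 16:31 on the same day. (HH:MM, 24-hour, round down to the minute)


Start time: 10:36 = 636 minutes from midnight
End time: 16:31 = 991 minutes from midnight
Sum: 636 + 991 = 1627
Midpoint: 1627 / 2 = 813 minutes
Convert: 813 / 60 = 13 hours, 33 minutes
Result: 13:33

13:33


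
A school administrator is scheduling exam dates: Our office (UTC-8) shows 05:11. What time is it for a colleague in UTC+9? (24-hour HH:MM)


Local time: 05:11 at UTC-8 (offset -8h)
Target zone: UTC+9 (offset 9h)
Difference: 9 - (-8) = 17 hours
Calculation: 5 + (17) = 22
Result: 22:11

22:11


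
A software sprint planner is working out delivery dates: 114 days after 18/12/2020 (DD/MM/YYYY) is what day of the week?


Start: 2020-12-18 (Friday)
Step 1 - find target date: add 114 days
  2020-12-18 + 114 days = 2021-04-11
Step 2 - day of week:
  114 mod 7 = 2
  Friday + 2 days -> Sunday
Result: Sunday (2021-04-11)

Sunday


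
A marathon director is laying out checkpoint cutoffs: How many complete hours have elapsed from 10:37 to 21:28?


Start: 10:37
End: 21:28
Hour difference: 21 - 10 = 11 hours
Minute difference: 28 - 37 = -9 minutes
Total minutes: 651
Complete hours: 651 / 60 = 10 (remainder 51)

10


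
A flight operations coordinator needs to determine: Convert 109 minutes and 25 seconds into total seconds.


Minutes: 109
Seconds: 25
Convert minutes to seconds: 109 x 60 = 6540
Add remaining seconds: 6540 + 25 = 6565

6565


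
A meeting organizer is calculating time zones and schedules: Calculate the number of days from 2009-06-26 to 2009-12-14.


Start date: 2009-06-26
End date: 2009-12-14
Jun 2009: +5 days
Jul 2009: +31 days
Aug 2009: +31 days
... (4 more months)
Total: 171 days

171


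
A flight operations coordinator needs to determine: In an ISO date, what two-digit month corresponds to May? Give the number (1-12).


Calendar month order:
4. April
5. May <--
6. June
May is month number 5

5


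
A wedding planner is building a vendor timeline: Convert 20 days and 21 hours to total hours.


Days: 20
Extra hours: 21
Hours per day: 24
Days to hours: 20 x 24 = 480
Total: 480 + 21 = 501

501


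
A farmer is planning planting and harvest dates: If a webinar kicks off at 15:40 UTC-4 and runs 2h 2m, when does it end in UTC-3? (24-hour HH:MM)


Start: 15:40 in UTC-4
Step 1 - add duration:
  minutes: 40 + 2 = 42
  hours: 15 + 2 + 0 = 17
  end in UTC-4: 17:42
Step 2 - convert UTC-4 -> UTC-3:
  offset difference: -3 - (-4) = 1 hours
  17 + (1) = 18 -> mod 24 = 18
Result: 18:42 in UTC-3

18:42


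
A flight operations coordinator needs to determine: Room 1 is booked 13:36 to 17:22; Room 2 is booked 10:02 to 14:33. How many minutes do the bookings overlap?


Interval A: [816, 1042] minutes from midnight
Interval B: [602, 873] minutes from midnight
Overlap start = max(816, 602) = 816
Overlap end = min(1042, 873) = 873
Overlap = 873 - 816 = 57 minutes

57


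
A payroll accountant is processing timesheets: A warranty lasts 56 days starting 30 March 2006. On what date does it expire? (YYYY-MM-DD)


Start: 2006-03-30
Adding 56 days
Days remaining in March: 1
After March: 55 days still to add
April 2006: 30 days, 25 remaining
May 2006 has 31 days, need 25
Result: 2006-05-25

2006-05-25


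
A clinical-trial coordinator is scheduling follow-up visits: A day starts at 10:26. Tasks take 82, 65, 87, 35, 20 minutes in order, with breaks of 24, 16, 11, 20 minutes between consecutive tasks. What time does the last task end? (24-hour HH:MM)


Start: 10:26 = 626 min from midnight
  after task 1 (82 min): 11:48
  after break (24 min): 12:12
  after task 2 (65 min): 13:17
  after break (16 min): 13:33
  after task 3 (87 min): 15:00
  after break (11 min): 15:11
  after task 4 (35 min): 15:46
  after break (20 min): 16:06
  after task 5 (20 min): 16:26
Total elapsed: 360 minutes
End time: 16:26

16:26


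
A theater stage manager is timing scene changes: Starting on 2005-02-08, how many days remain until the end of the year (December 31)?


Start: February 08, 2005
End: December 31, 2005
Days left in February: 20
March: 31
April: 30
May: 31
June: 30
... plus remaining months
Sum of remaining months: 306
Total: 20 + 306 = 326

326


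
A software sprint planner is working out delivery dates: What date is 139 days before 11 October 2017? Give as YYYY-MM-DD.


Start: 2017-10-11
Subtracting 139 days
Days already passed in October: 11
After going back through October: 128 more days to subtract
September 2017: 30 days, 98 remaining
August 2017: 31 days, 67 remaining
July 2017: 31 days, 36 remaining
June 2017: 30 days, 6 remaining
Result: 2017-05-25

2017-05-25


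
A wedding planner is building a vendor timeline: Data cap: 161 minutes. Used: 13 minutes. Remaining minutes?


Total budget: 161 minutes
Time used: 13 minutes
Remaining: 161 - 13 = 148 minutes
Percent used: 8.1%
Percent remaining: 91.9%

148


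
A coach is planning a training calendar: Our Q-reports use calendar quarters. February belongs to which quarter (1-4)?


Month: February (month 2)
Q1: January-March (months 1-3)
Q2: April-June (months 4-6)
Q3: July-September (months 7-9)
Q4: October-December (months 10-12)
Month 2 falls in Q1

1


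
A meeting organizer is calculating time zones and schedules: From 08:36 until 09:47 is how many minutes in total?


Start time: 08:36 = 516 minutes from midnight
End time: 09:47 = 587 minutes from midnight
Difference: 587 - 516 = 71 minutes
That is 1 hours and 11 minutes

71


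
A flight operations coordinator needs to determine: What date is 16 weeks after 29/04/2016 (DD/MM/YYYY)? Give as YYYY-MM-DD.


Start: 2016-04-29
Weeks to add: 16
Convert to days: 16 x 7 = 112 days
Add 112 days to 2016-04-29
Result: 2016-08-19

2016-08-19


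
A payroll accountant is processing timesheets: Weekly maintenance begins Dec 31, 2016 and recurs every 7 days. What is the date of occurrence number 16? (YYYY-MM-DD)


First occurrence: 2016-12-31 (occurrence 1)
Each occurrence is 7 days after the previous.
Occurrence 16 is 15 weeks after the first.
15 weeks = 105 days
2016-12-31 + 105 days = 2017-04-15

2017-04-15


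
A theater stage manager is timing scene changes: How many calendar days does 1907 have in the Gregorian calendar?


Year: 1907
Check leap year rules:
Divisible by 4? No
1907 is not a leap year
Days: 365

365


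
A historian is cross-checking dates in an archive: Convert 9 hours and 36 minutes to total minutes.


Hours: 9
Extra minutes: 36
Minutes per hour: 60
Hours to minutes: 9 x 60 = 540
Total: 540 + 36 = 576

576


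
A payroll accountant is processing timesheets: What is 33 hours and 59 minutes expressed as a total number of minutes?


Hours: 33
Minutes: 59
Convert hours to minutes: 33 x 60 = 1980
Add remaining minutes: 1980 + 59 = 2039

2039


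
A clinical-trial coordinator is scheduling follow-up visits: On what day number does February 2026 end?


Month: February
Year: 2026
2026 is not a leap year
February has 28 days
Total: 28 days

28


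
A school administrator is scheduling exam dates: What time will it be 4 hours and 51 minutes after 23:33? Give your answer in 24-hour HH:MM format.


Start time: 23:33
Adding: 4 hours 51 minutes
Minutes: 33 + 51 = 84
Minute overflow: 84 >= 60, so carry 1 hour, minutes = 24
Hours: 23 + 4 + 1 = 28
Hour wraparound: 28 mod 24 = 4
Result: 04:24

04:24


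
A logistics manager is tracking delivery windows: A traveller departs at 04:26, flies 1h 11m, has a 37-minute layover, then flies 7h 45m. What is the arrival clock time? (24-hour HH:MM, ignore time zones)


Depart: 04:26
Leg 1: +71 min -> 05:37
Layover: +37 min -> 06:14
Leg 2: +465 min -> 13:59
Total travel: 573 minutes = 9h 33m
Arrival: 13:59

13:59


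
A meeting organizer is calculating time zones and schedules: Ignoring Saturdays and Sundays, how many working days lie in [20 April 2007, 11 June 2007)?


Start: 2007-04-20 (Friday)
End (exclusive): 2007-06-11 (Monday)
Total calendar days: 52
Full weeks: 52 // 7 = 7 -> 35 weekdays
Remaining 3 days starting on Friday:
  Fri(w), Sat(-), Sun(-) -> 1 weekdays
Total business days: 35 + 1 = 36

36


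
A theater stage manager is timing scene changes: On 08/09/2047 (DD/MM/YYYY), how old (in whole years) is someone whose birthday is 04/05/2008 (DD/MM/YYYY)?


Birth: 2008-05-04
Reference: 2047-09-08
Year difference: 2047 - 2008 = 39
Has birthday (05-04) occurred by 09-08? Yes
Age in full years: 39

39


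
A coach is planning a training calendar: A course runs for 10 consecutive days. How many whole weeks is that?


Total days: 10
Days per week: 7
Division: 10 / 7 = 1 remainder 3
Complete weeks: 1
Remaining days: 3

1


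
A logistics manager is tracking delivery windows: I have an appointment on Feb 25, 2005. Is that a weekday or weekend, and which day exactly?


Date: 2005-02-25
January 1, 2005 is a Saturday
Day of year: 56
Offset from Jan 1: 55 days
55 mod 7 = 6
Result: Friday

Friday


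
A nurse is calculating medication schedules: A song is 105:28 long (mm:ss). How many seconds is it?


Minutes: 105
Extra seconds: 28
Seconds per minute: 60
Minutes to seconds: 105 x 60 = 6300
Total: 6300 + 28 = 6328

6328


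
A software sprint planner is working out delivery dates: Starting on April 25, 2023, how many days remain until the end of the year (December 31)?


Start: April 25, 2023
End: December 31, 2023
Days left in April: 5
May: 31
June: 30
July: 31
August: 31
... plus remaining months
Sum of remaining months: 245
Total: 5 + 245 = 250

250


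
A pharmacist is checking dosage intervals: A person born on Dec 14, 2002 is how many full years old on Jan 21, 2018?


Birth: 2002-12-14
Reference: 2018-01-21
Year difference: 2018 - 2002 = 16
Has birthday (12-14) occurred by 01-21? No
Birthday not yet reached this year -> subtract 1
Age in full years: 15

15


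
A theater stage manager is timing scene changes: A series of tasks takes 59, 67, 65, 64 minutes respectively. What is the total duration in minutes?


Durations: 59, 67, 65, 64
Running sum: 59
+ 67 = 126
+ 65 = 191
+ 64 = 255
Total duration: 255 minutes
That is 4 hours and 15 minutes

255


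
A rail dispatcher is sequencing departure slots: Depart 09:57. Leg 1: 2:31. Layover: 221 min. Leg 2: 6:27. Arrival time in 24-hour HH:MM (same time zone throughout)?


Depart: 09:57
Leg 1: +151 min -> 12:28
Layover: +221 min -> 16:09
Leg 2: +387 min -> 22:36
Total travel: 759 minutes = 12h 39m
Arrival: 22:36

22:36


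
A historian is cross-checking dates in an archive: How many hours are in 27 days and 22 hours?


Days: 27
Extra hours: 22
Hours per day: 24
Days to hours: 27 x 24 = 648
Total: 648 + 22 = 670

670


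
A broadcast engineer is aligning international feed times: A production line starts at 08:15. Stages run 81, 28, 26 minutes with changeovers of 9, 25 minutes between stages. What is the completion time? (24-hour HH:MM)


Start: 08:15 = 495 min from midnight
  after task 1 (81 min): 09:36
  after break (9 min): 09:45
  after task 2 (28 min): 10:13
  after break (25 min): 10:38
  after task 3 (26 min): 11:04
Total elapsed: 169 minutes
End time: 11:04

11:04


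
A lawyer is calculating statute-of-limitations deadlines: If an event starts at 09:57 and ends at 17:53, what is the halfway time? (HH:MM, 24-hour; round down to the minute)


Start time: 09:57 = 597 minutes from midnight
End time: 17:53 = 1073 minutes from midnight
Sum: 597 + 1073 = 1670
Midpoint: 1670 / 2 = 835 minutes
Convert: 835 / 60 = 13 hours, 55 minutes
Result: 13:55

13:55


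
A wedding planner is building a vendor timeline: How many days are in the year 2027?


Year: 2027
Check leap year rules:
Divisible by 4? No
2027 is not a leap year
Days: 365

365


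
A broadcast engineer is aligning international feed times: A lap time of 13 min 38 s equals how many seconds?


Minutes: 13
Seconds: 38
Convert minutes to seconds: 13 x 60 = 780
Add remaining seconds: 780 + 38 = 818

818


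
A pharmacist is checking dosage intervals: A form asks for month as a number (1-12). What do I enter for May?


Calendar month order:
4. April
5. May <--
6. June
May is month number 5

5


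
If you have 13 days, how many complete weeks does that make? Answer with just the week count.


Total days: 13
Days per week: 7
Division: 13 / 7 = 1 remainder 6
Complete weeks: 1
Remaining days: 6

1


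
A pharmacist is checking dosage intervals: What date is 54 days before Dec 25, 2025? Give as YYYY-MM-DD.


Start: 2025-12-25
Subtracting 54 days
Days already passed in December: 25
After going back through December: 29 more days to subtract
November 2025 has 30 days, need 29
Result: 2025-11-01

2025-11-01
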